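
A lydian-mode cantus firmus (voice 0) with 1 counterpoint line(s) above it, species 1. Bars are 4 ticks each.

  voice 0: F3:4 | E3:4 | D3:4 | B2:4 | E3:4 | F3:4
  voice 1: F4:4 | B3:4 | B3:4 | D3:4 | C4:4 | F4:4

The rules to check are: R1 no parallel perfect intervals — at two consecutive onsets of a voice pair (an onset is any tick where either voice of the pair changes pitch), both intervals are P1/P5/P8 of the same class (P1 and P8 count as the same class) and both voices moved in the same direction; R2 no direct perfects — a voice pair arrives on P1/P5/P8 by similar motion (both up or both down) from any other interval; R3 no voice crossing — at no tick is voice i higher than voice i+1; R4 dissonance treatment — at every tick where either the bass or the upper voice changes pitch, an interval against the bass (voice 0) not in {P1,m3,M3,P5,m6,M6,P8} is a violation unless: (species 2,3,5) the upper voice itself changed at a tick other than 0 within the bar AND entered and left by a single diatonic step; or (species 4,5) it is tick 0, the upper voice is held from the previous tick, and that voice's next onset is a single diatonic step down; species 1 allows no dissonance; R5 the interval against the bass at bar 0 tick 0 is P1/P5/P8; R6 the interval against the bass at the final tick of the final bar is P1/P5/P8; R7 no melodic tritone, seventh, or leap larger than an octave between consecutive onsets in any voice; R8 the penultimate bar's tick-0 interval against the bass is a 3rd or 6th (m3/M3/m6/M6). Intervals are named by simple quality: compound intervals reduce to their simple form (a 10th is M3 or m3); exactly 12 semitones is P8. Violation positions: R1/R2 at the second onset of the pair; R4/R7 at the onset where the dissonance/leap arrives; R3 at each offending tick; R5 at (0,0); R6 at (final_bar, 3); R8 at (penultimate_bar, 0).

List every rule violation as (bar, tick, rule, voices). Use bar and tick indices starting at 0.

bar 0: v0=F3 v1=F4 downbeat P8
bar 1: v0=E3 v1=B3 downbeat P5
bar 2: v0=D3 v1=B3 downbeat M6
bar 3: v0=B2 v1=D3 downbeat m3
bar 4: v0=E3 v1=C4 downbeat m6
bar 5: v0=F3 v1=F4 downbeat P8
  -> R2 @ bar 1 tick 0 v(0, 1): F3/F4 P8 -> E3/B3 P5 similar
  -> R7 @ bar 1 tick 0 v(1,): F4->B3 leap 6st
  -> R7 @ bar 4 tick 0 v(1,): D3->C4 leap 10st
  -> R2 @ bar 5 tick 0 v(0, 1): E3/C4 m6 -> F3/F4 P8 similar

(1, 0, R2, (0, 1))
(1, 0, R7, (1,))
(4, 0, R7, (1,))
(5, 0, R2, (0, 1))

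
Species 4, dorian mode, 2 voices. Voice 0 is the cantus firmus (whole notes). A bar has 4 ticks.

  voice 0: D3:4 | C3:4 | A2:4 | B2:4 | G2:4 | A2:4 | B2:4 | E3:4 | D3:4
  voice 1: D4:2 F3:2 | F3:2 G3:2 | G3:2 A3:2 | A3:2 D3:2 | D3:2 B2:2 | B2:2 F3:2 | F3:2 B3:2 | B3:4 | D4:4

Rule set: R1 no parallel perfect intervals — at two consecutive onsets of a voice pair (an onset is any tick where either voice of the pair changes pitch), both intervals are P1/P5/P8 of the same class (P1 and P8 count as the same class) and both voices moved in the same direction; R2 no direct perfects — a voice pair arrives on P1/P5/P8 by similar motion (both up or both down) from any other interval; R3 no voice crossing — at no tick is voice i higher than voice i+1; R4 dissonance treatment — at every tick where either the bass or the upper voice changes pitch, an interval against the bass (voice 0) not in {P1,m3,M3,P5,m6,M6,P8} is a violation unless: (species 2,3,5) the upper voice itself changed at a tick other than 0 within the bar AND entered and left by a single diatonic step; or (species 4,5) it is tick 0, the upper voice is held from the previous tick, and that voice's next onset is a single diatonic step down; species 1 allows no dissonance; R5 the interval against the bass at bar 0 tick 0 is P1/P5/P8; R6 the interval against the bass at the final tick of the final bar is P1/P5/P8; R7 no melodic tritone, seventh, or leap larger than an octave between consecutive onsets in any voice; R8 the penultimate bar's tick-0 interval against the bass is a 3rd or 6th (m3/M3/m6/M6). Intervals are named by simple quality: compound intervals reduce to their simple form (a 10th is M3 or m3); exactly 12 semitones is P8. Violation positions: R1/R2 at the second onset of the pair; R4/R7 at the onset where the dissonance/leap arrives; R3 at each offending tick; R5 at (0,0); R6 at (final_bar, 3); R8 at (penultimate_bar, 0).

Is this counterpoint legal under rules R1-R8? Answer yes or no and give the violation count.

bar 0: v0=D3 v1=D4 (P8)
bar 1: v0=C3 v1=F3 (P4)
bar 2: v0=A2 v1=G3 (m7)
bar 3: v0=B2 v1=A3 (m7)
bar 4: v0=G2 v1=D3 (P5)
bar 5: v0=A2 v1=B2 (M2)
bar 6: v0=B2 v1=F3 (TT)
bar 7: v0=E3 v1=B3 (P5)
bar 8: v0=D3 v1=D4 (P8)
  R4 @ bar1.0: C3/F3 P4 untreated
  R4 @ bar2.0: A2/G3 m7 untreated
  R4 @ bar3.0: B2/A3 m7 untreated
  R4 @ bar5.0: A2/B2 M2 untreated
  R7 @ bar5.2: B2->F3 leap 6st
  R4 @ bar6.0: B2/F3 TT untreated
  R7 @ bar6.2: F3->B3 leap 6st
  R8 @ bar7.0: penult P5 not 3rd/6th

No (8 violations)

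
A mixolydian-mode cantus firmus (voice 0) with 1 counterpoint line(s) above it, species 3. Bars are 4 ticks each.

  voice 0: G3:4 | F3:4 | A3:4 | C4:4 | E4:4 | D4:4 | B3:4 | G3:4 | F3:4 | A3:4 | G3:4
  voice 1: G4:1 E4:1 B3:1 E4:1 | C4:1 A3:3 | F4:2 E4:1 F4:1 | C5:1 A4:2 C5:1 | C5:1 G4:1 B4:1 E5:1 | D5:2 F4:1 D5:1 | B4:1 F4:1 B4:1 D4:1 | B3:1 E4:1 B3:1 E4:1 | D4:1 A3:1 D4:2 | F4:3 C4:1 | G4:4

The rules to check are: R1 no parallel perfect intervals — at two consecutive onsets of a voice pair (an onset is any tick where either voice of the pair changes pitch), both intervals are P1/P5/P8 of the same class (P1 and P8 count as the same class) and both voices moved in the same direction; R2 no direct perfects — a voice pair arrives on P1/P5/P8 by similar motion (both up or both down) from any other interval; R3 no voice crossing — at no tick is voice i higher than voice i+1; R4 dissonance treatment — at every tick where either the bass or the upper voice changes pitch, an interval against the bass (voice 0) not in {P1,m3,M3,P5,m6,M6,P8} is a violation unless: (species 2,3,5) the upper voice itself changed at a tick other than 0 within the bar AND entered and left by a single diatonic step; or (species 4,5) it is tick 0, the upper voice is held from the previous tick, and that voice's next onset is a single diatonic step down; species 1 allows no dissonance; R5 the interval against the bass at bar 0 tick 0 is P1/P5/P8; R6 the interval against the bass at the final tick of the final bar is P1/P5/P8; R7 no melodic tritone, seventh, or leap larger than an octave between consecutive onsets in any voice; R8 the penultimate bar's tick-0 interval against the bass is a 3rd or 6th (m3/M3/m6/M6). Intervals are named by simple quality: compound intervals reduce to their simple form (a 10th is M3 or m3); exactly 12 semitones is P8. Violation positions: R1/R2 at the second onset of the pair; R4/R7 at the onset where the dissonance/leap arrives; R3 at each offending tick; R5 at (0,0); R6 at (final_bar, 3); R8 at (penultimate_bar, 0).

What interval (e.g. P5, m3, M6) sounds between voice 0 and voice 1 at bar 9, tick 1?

voice 0=A3 voice 1=F4 -> m6

m6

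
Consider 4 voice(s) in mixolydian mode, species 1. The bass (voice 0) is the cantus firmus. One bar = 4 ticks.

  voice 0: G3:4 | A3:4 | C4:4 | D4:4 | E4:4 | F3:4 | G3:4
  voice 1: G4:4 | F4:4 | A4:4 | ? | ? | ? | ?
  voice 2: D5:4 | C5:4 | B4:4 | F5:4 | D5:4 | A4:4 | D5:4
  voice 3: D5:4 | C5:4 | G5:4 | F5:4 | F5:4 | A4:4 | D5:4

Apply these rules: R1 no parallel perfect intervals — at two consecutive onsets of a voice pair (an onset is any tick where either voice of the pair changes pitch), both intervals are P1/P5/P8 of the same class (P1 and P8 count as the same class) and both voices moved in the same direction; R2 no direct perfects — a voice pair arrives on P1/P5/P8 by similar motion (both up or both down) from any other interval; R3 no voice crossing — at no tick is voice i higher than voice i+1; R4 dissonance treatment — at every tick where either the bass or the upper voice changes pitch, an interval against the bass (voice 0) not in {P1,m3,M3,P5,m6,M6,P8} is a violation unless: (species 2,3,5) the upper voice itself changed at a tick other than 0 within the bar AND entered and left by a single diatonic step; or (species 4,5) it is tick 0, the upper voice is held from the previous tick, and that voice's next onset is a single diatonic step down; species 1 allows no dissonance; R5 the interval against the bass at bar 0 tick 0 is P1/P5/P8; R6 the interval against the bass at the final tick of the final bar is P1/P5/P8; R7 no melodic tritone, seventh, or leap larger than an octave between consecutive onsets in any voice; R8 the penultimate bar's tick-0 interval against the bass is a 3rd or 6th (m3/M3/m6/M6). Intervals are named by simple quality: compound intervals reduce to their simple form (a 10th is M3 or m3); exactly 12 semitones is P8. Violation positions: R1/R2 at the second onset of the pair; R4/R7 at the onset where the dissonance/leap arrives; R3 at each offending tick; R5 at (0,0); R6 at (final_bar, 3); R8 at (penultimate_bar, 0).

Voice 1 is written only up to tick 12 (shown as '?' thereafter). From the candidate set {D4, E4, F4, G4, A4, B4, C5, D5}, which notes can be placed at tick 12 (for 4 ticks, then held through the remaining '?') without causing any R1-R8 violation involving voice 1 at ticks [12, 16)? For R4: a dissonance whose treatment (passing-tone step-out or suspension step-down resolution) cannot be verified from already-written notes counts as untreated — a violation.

D4: legal
E4: violates R4
F4: violates R2
G4: violates R4
A4: legal
B4: legal
C5: violates R4
D5: violates R2

{A4, B4, D4}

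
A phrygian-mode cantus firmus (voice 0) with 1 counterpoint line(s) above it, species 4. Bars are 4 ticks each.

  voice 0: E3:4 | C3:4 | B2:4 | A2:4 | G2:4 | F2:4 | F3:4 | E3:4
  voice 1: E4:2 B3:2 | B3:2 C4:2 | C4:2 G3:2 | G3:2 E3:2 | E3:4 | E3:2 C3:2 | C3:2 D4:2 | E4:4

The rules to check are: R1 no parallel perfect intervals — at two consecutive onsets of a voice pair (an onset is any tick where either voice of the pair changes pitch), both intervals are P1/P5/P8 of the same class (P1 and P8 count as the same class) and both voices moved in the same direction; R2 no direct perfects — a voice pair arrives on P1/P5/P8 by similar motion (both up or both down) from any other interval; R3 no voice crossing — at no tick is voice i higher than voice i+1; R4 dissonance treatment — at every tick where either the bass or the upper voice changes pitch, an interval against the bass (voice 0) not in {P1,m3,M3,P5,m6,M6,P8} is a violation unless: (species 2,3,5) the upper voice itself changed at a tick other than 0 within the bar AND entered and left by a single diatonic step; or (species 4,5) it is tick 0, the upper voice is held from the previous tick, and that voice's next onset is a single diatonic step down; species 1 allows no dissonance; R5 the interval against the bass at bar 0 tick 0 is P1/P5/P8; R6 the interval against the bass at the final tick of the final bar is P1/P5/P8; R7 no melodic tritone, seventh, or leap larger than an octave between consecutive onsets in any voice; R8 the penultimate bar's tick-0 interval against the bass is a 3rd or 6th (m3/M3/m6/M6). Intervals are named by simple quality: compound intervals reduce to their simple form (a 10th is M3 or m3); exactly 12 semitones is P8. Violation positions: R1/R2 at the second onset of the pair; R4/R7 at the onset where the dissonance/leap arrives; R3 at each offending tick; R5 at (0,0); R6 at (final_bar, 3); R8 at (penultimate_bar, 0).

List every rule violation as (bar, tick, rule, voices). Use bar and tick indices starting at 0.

bar 0: v0=E3 v1=E4 downbeat P8
bar 1: v0=C3 v1=B3 downbeat M7
bar 2: v0=B2 v1=C4 downbeat m2
bar 3: v0=A2 v1=G3 downbeat m7
bar 4: v0=G2 v1=E3 downbeat M6
bar 5: v0=F2 v1=E3 downbeat M7
bar 6: v0=F3 v1=C3 downbeat P4
bar 7: v0=E3 v1=E4 downbeat P8
  -> R4 @ bar 1 tick 0 v(0, 1): C3/B3 M7 untreated
  -> R4 @ bar 2 tick 0 v(0, 1): B2/C4 m2 untreated
  -> R4 @ bar 3 tick 0 v(0, 1): A2/G3 m7 untreated
  -> R4 @ bar 5 tick 0 v(0, 1): F2/E3 M7 untreated
  -> R3 @ bar 6 tick 0 v(0, 1): F3 above C3
  -> R4 @ bar 6 tick 0 v(0, 1): F3/C3 P4 untreated
  -> R8 @ bar 6 tick 0 v(0, 1): penult P4 not 3rd/6th
  -> R3 @ bar 6 tick 1 v(0, 1): F3 above C3
  -> R7 @ bar 6 tick 2 v(1,): C3->D4 leap 14st

(1, 0, R4, (0, 1))
(2, 0, R4, (0, 1))
(3, 0, R4, (0, 1))
(5, 0, R4, (0, 1))
(6, 0, R3, (0, 1))
(6, 0, R4, (0, 1))
(6, 0, R8, (0, 1))
(6, 1, R3, (0, 1))
(6, 2, R7, (1,))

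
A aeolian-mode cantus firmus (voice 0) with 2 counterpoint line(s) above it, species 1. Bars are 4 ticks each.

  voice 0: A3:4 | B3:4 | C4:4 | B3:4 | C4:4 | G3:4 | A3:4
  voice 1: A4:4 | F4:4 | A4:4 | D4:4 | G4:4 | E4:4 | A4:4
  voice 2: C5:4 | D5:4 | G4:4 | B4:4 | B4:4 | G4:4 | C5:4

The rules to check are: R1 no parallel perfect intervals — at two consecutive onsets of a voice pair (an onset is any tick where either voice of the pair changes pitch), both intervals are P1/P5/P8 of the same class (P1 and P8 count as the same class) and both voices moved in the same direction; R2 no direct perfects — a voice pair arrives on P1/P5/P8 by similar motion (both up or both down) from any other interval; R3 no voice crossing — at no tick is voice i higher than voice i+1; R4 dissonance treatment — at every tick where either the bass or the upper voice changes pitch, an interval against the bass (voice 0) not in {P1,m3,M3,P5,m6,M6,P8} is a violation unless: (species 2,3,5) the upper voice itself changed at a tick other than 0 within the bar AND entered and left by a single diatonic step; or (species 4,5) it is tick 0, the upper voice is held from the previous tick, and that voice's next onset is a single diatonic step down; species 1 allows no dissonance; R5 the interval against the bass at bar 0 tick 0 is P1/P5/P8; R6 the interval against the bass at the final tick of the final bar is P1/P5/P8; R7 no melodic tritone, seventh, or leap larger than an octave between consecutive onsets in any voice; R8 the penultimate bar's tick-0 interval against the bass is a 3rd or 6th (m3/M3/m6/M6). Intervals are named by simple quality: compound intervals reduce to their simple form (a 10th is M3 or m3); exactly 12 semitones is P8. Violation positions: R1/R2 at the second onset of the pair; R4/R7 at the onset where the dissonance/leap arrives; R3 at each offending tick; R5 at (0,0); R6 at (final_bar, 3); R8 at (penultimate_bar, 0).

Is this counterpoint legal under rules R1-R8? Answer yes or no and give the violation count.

No (12 violations)

bar 0: v0=A3 v1=A4 v2=C5 (m3)
bar 1: v0=B3 v1=F4 v2=D5 (m3)
bar 2: v0=C4 v1=A4 v2=G4 (P5)
bar 3: v0=B3 v1=D4 v2=B4 (P8)
bar 4: v0=C4 v1=G4 v2=B4 (M7)
bar 5: v0=G3 v1=E4 v2=G4 (P8)
bar 6: v0=A3 v1=A4 v2=C5 (m3)
  R5 @ bar0.0: opens on m3
  R4 @ bar1.0: B3/F4 TT untreated
  R3 @ bar2.0: A4 above G4
  R3 @ bar2.1: A4 above G4
  R3 @ bar2.2: A4 above G4
  R3 @ bar2.3: A4 above G4
  R2 @ bar4.0: B3/D4 m3 -> C4/G4 P5 similar
  R4 @ bar4.0: C4/B4 M7 untreated
  R2 @ bar5.0: C4/B4 M7 -> G3/G4 P8 similar
  R8 @ bar5.0: penult P8 not 3rd/6th
  R2 @ bar6.0: G3/E4 M6 -> A3/A4 P8 similar
  R6 @ bar6.3: closes on m3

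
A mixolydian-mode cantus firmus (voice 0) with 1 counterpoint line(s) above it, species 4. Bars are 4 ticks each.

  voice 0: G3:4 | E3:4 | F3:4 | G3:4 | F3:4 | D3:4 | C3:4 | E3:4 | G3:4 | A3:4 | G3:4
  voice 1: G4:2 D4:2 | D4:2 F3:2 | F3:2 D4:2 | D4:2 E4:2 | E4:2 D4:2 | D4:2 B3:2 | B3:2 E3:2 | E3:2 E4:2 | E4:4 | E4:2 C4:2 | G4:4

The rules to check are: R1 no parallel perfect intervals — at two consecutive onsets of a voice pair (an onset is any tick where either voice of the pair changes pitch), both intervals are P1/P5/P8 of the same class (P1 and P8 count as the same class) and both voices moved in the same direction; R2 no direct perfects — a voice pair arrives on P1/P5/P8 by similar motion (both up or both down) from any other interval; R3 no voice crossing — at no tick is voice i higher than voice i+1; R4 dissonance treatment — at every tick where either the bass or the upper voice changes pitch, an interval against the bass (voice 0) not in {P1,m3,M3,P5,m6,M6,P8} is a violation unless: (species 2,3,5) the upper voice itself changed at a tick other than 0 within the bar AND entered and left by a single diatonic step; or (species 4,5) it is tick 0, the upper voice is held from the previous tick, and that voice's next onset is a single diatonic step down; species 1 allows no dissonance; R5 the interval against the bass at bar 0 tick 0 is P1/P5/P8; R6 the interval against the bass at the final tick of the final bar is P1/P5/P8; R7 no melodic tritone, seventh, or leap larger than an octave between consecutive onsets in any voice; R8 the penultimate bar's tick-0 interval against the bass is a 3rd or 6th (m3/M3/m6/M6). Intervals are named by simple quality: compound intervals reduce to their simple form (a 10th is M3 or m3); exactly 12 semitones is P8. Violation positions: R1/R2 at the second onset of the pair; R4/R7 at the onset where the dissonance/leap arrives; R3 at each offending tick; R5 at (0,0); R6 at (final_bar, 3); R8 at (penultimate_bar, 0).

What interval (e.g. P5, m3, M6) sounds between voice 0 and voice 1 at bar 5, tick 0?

P8

voice 0=D3 voice 1=D4 -> P8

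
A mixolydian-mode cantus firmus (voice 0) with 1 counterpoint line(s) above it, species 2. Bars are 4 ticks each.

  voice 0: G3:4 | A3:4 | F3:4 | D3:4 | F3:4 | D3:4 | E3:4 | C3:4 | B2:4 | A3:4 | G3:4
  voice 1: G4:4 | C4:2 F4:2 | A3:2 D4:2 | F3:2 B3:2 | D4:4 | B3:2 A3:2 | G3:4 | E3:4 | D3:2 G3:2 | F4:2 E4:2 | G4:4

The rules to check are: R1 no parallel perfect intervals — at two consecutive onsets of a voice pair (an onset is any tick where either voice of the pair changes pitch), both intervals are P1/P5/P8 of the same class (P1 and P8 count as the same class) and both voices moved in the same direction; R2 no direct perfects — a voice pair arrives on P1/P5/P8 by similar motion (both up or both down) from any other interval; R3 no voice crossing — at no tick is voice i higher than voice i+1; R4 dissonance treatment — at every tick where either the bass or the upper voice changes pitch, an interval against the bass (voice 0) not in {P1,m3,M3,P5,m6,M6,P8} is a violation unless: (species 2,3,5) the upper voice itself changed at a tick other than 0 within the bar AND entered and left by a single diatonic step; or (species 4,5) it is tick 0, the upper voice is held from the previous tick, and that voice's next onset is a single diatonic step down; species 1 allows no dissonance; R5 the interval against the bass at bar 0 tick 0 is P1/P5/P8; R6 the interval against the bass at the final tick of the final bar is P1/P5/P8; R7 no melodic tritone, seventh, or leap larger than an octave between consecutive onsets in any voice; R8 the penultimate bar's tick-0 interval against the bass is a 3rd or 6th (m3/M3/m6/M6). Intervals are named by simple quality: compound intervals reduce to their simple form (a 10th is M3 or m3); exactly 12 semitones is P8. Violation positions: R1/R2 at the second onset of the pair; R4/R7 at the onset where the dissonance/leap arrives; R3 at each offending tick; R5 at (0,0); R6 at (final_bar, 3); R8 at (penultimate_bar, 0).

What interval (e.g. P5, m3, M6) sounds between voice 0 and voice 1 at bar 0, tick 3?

P8

voice 0=G3 voice 1=G4 -> P8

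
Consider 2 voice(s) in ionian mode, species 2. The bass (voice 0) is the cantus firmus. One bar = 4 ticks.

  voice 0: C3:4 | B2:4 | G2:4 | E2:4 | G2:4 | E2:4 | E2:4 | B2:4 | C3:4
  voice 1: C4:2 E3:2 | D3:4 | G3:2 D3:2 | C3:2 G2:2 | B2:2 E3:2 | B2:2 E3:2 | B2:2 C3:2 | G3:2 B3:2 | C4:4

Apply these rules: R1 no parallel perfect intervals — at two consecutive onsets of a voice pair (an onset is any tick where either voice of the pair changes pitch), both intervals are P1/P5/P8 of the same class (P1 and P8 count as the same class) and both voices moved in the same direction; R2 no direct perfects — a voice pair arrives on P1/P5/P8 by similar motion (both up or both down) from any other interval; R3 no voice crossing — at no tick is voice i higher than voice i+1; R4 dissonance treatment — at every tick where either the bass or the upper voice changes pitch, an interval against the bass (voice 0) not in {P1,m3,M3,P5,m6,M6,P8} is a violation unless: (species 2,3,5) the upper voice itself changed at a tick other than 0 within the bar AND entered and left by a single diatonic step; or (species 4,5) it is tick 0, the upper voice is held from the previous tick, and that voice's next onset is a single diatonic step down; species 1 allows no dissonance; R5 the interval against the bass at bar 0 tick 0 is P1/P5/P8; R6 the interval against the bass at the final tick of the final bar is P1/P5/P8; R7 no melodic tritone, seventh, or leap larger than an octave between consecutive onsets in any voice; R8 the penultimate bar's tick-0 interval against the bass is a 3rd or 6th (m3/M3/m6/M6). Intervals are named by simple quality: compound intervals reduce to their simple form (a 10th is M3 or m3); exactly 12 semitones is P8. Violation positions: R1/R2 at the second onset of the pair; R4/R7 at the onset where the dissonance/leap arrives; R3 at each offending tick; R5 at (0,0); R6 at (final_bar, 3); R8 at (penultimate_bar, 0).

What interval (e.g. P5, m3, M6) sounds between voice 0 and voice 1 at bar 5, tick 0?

voice 0=E2 voice 1=B2 -> P5

P5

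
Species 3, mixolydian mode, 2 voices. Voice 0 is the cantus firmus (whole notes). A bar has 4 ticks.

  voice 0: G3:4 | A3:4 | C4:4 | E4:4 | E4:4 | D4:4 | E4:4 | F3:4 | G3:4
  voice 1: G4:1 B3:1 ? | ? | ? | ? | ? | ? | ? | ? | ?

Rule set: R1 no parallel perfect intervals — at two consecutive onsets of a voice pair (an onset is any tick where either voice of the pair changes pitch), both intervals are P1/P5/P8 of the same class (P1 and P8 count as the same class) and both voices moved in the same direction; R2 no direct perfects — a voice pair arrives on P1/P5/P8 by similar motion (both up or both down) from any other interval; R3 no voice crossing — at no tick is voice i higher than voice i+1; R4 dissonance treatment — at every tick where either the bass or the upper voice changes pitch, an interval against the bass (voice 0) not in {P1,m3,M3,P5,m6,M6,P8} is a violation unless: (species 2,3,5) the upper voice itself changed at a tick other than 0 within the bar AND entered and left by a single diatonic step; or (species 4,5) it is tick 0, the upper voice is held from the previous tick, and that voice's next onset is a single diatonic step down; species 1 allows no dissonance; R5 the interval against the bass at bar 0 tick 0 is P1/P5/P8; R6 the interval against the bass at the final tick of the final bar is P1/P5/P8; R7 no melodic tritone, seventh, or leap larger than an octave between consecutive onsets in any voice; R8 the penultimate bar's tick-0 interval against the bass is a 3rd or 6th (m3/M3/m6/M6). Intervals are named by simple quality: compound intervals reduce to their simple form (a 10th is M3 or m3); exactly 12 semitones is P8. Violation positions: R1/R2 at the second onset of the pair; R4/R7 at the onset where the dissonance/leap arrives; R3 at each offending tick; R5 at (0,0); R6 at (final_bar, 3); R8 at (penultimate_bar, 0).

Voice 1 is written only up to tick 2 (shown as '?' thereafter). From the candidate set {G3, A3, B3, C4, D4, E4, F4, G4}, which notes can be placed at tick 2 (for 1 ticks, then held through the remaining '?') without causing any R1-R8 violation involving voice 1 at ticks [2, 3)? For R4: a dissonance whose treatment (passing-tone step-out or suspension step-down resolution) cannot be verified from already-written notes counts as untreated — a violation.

{B3, D4, E4, G3, G4}

G3: legal
A3: violates R4
B3: legal
C4: violates R4
D4: legal
E4: legal
F4: violates R4,R7
G4: legal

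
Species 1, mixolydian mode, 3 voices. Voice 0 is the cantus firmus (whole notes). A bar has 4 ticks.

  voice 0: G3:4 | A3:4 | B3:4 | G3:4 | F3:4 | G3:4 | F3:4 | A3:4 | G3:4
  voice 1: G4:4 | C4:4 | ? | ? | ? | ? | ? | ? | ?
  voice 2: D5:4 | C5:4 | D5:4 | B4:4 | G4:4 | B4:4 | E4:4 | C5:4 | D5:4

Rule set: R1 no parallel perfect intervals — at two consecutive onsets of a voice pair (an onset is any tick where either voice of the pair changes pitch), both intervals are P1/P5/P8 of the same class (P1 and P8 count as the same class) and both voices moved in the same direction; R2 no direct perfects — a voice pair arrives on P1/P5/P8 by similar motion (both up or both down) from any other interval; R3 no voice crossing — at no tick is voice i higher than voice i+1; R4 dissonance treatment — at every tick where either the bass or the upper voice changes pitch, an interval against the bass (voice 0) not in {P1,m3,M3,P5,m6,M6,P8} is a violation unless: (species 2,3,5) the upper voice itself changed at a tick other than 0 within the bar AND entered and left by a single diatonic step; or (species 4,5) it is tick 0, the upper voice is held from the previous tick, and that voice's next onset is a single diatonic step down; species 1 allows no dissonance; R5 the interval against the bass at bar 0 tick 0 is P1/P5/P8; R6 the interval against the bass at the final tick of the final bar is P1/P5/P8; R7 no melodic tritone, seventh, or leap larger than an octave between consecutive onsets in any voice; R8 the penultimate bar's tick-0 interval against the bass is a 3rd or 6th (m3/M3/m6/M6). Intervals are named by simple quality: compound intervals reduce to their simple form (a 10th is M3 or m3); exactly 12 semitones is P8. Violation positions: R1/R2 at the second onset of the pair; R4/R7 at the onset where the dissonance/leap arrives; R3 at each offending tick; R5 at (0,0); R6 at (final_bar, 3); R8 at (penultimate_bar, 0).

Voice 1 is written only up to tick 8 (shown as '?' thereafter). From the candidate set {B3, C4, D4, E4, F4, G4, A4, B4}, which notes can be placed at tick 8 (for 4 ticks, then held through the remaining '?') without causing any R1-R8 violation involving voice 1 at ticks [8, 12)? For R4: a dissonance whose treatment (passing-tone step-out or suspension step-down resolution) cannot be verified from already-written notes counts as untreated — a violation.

{B3}

B3: legal
C4: violates R4
D4: violates R1
E4: violates R4
F4: violates R4
G4: violates R2
A4: violates R4
B4: violates R2,R7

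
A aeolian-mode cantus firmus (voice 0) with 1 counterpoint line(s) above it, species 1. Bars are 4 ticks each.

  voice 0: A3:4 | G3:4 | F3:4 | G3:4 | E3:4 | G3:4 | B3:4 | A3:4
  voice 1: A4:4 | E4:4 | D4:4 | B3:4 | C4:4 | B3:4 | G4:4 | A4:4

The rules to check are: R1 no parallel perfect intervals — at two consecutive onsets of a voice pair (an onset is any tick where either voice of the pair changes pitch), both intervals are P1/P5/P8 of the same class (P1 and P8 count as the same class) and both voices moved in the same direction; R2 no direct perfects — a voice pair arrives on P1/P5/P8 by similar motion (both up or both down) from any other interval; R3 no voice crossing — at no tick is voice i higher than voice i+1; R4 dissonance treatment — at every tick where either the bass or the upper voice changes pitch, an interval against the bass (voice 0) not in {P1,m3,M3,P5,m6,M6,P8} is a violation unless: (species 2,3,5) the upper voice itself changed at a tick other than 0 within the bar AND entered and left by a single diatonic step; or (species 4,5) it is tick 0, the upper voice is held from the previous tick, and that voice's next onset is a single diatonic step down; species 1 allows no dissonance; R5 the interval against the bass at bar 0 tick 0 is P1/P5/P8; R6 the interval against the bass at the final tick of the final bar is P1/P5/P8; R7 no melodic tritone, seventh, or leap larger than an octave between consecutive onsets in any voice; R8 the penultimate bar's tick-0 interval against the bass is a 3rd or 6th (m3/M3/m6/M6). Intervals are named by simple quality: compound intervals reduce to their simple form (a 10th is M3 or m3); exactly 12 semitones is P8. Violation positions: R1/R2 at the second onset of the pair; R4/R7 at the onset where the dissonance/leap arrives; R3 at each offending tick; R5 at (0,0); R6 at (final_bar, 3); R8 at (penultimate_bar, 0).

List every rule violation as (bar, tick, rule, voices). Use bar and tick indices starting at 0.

bar 0: v0=A3 v1=A4 downbeat P8
bar 1: v0=G3 v1=E4 downbeat M6
bar 2: v0=F3 v1=D4 downbeat M6
bar 3: v0=G3 v1=B3 downbeat M3
bar 4: v0=E3 v1=C4 downbeat m6
bar 5: v0=G3 v1=B3 downbeat M3
bar 6: v0=B3 v1=G4 downbeat m6
bar 7: v0=A3 v1=A4 downbeat P8

No violations across 8 bars (A3..A3 vs A4..A4).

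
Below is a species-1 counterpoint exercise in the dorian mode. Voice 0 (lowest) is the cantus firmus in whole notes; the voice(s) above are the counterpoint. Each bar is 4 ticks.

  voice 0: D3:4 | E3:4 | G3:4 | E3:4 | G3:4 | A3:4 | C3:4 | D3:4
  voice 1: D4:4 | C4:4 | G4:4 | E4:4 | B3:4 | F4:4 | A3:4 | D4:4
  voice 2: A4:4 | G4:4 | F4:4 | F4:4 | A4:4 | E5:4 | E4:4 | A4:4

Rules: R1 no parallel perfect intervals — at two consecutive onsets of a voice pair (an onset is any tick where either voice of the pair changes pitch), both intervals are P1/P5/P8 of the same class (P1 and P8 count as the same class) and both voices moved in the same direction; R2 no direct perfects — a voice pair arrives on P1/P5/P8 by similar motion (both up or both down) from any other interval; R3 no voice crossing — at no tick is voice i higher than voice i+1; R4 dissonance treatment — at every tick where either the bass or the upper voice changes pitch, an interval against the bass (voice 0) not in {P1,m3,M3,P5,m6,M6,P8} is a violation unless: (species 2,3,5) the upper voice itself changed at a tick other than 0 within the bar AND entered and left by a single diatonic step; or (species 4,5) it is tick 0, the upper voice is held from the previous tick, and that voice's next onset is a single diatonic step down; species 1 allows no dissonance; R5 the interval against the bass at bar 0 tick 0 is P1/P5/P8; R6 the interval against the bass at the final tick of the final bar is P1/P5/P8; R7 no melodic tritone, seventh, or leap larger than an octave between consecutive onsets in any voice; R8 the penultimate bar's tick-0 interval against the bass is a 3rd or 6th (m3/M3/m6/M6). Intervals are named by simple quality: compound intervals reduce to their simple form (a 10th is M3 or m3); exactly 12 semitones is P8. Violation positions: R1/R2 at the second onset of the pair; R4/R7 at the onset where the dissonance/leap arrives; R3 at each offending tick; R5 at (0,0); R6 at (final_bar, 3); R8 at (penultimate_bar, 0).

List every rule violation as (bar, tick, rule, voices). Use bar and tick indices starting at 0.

bar 0: v0=D3 v1=D4 v2=A4 downbeat P5
bar 1: v0=E3 v1=C4 v2=G4 downbeat m3
bar 2: v0=G3 v1=G4 v2=F4 downbeat m7
bar 3: v0=E3 v1=E4 v2=F4 downbeat m2
bar 4: v0=G3 v1=B3 v2=A4 downbeat M2
bar 5: v0=A3 v1=F4 v2=E5 downbeat P5
bar 6: v0=C3 v1=A3 v2=E4 downbeat M3
bar 7: v0=D3 v1=D4 v2=A4 downbeat P5
  -> R1 @ bar 1 tick 0 v(1, 2): D4/A4 P5 -> C4/G4 P5 similar
  -> R2 @ bar 2 tick 0 v(0, 1): E3/C4 m6 -> G3/G4 P8 similar
  -> R3 @ bar 2 tick 0 v(1, 2): G4 above F4
  -> R4 @ bar 2 tick 0 v(0, 2): G3/F4 m7 untreated
  -> R3 @ bar 2 tick 1 v(1, 2): G4 above F4
  -> R3 @ bar 2 tick 2 v(1, 2): G4 above F4
  -> R3 @ bar 2 tick 3 v(1, 2): G4 above F4
  -> R1 @ bar 3 tick 0 v(0, 1): G3/G4 P8 -> E3/E4 P8 similar
  -> R4 @ bar 3 tick 0 v(0, 2): E3/F4 m2 untreated
  -> R4 @ bar 4 tick 0 v(0, 2): G3/A4 M2 untreated
  -> R2 @ bar 5 tick 0 v(0, 2): G3/A4 M2 -> A3/E5 P5 similar
  -> R7 @ bar 5 tick 0 v(1,): B3->F4 leap 6st
  -> R2 @ bar 6 tick 0 v(1, 2): F4/E5 M7 -> A3/E4 P5 similar
  -> R1 @ bar 7 tick 0 v(1, 2): A3/E4 P5 -> D4/A4 P5 similar
  -> R2 @ bar 7 tick 0 v(0, 1): C3/A3 M6 -> D3/D4 P8 similar
  -> R2 @ bar 7 tick 0 v(0, 2): C3/E4 M3 -> D3/A4 P5 similar

(1, 0, R1, (1, 2))
(2, 0, R2, (0, 1))
(2, 0, R3, (1, 2))
(2, 0, R4, (0, 2))
(2, 1, R3, (1, 2))
(2, 2, R3, (1, 2))
(2, 3, R3, (1, 2))
(3, 0, R1, (0, 1))
(3, 0, R4, (0, 2))
(4, 0, R4, (0, 2))
(5, 0, R2, (0, 2))
(5, 0, R7, (1,))
(6, 0, R2, (1, 2))
(7, 0, R1, (1, 2))
(7, 0, R2, (0, 1))
(7, 0, R2, (0, 2))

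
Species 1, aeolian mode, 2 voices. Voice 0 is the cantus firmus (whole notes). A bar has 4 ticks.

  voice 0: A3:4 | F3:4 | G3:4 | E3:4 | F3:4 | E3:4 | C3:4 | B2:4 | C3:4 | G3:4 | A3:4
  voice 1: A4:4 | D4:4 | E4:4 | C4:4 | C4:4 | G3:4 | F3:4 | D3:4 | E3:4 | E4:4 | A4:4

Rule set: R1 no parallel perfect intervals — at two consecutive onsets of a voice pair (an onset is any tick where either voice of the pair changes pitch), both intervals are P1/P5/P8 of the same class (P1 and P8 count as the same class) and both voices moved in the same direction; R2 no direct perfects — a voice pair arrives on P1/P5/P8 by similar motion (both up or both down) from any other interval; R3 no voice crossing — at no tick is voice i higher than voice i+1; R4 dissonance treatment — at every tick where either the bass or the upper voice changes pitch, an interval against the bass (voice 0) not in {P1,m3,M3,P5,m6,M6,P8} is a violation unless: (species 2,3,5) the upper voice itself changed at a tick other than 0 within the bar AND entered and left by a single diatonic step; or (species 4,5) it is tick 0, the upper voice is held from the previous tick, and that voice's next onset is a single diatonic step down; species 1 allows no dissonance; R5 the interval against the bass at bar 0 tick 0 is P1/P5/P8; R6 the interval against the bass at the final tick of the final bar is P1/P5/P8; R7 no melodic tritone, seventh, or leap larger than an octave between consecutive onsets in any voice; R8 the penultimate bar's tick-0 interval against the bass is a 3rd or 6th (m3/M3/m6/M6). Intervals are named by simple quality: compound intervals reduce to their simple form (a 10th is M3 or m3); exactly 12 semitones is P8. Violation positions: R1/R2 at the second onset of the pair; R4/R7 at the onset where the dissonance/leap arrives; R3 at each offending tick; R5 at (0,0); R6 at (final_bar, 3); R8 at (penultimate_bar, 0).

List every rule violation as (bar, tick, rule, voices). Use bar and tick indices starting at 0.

bar 0: v0=A3 v1=A4 downbeat P8
bar 1: v0=F3 v1=D4 downbeat M6
bar 2: v0=G3 v1=E4 downbeat M6
bar 3: v0=E3 v1=C4 downbeat m6
bar 4: v0=F3 v1=C4 downbeat P5
bar 5: v0=E3 v1=G3 downbeat m3
bar 6: v0=C3 v1=F3 downbeat P4
bar 7: v0=B2 v1=D3 downbeat m3
bar 8: v0=C3 v1=E3 downbeat M3
bar 9: v0=G3 v1=E4 downbeat M6
bar 10: v0=A3 v1=A4 downbeat P8
  -> R4 @ bar 6 tick 0 v(0, 1): C3/F3 P4 untreated
  -> R2 @ bar 10 tick 0 v(0, 1): G3/E4 M6 -> A3/A4 P8 similar

(6, 0, R4, (0, 1))
(10, 0, R2, (0, 1))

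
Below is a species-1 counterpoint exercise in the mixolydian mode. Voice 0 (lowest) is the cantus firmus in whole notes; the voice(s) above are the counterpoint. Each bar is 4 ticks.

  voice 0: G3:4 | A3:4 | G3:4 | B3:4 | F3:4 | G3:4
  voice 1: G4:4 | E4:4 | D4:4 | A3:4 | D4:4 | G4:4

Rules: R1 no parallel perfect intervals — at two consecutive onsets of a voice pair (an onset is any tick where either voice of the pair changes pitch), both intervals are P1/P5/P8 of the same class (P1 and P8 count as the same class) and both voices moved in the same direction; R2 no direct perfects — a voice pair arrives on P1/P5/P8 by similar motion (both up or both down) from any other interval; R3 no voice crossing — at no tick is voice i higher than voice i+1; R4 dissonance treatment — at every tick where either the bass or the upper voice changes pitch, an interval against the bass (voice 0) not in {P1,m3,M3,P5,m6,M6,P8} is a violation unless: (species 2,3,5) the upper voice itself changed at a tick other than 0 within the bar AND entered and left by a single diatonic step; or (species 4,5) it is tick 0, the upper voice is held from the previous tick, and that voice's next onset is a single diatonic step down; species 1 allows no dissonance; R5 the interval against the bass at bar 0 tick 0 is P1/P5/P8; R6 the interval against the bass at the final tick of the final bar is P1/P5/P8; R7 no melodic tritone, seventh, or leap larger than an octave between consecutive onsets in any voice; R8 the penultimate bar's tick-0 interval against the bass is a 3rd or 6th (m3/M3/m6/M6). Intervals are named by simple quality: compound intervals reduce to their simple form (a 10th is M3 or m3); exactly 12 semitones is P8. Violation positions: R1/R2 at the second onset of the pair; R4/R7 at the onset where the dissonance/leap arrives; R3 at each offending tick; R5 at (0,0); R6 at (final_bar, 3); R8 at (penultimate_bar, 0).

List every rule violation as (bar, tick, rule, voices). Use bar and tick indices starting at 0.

bar 0: v0=G3 v1=G4 downbeat P8
bar 1: v0=A3 v1=E4 downbeat P5
bar 2: v0=G3 v1=D4 downbeat P5
bar 3: v0=B3 v1=A3 downbeat M2
bar 4: v0=F3 v1=D4 downbeat M6
bar 5: v0=G3 v1=G4 downbeat P8
  -> R1 @ bar 2 tick 0 v(0, 1): A3/E4 P5 -> G3/D4 P5 similar
  -> R3 @ bar 3 tick 0 v(0, 1): B3 above A3
  -> R4 @ bar 3 tick 0 v(0, 1): B3/A3 M2 untreated
  -> R3 @ bar 3 tick 1 v(0, 1): B3 above A3
  -> R3 @ bar 3 tick 2 v(0, 1): B3 above A3
  -> R3 @ bar 3 tick 3 v(0, 1): B3 above A3
  -> R7 @ bar 4 tick 0 v(0,): B3->F3 leap 6st
  -> R2 @ bar 5 tick 0 v(0, 1): F3/D4 M6 -> G3/G4 P8 similar

(2, 0, R1, (0, 1))
(3, 0, R3, (0, 1))
(3, 0, R4, (0, 1))
(3, 1, R3, (0, 1))
(3, 2, R3, (0, 1))
(3, 3, R3, (0, 1))
(4, 0, R7, (0,))
(5, 0, R2, (0, 1))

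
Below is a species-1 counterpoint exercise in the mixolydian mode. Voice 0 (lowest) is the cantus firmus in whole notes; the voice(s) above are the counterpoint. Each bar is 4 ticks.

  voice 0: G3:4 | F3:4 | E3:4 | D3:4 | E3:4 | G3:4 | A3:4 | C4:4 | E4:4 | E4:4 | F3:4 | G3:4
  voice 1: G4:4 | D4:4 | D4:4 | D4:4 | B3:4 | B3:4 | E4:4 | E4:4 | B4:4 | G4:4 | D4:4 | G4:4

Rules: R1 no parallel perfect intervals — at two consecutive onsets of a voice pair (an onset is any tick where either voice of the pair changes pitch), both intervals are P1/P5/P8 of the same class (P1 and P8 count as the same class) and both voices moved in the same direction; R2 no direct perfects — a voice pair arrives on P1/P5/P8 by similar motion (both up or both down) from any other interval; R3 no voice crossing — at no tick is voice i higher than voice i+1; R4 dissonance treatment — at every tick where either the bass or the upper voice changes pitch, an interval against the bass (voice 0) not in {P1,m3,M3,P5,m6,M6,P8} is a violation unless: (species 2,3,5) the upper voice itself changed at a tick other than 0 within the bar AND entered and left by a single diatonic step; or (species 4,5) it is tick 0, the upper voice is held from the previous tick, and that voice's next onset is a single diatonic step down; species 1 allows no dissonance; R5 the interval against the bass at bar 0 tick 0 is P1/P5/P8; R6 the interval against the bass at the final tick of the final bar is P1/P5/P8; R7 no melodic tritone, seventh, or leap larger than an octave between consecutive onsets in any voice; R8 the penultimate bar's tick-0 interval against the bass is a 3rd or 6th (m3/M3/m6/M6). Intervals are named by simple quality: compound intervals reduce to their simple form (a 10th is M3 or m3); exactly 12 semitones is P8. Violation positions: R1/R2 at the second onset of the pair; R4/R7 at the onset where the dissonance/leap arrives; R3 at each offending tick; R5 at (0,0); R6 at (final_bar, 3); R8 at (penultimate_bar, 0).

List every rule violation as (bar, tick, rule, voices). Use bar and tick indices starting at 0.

bar 0: v0=G3 v1=G4 downbeat P8
bar 1: v0=F3 v1=D4 downbeat M6
bar 2: v0=E3 v1=D4 downbeat m7
bar 3: v0=D3 v1=D4 downbeat P8
bar 4: v0=E3 v1=B3 downbeat P5
bar 5: v0=G3 v1=B3 downbeat M3
bar 6: v0=A3 v1=E4 downbeat P5
bar 7: v0=C4 v1=E4 downbeat M3
bar 8: v0=E4 v1=B4 downbeat P5
bar 9: v0=E4 v1=G4 downbeat m3
bar 10: v0=F3 v1=D4 downbeat M6
bar 11: v0=G3 v1=G4 downbeat P8
  -> R4 @ bar 2 tick 0 v(0, 1): E3/D4 m7 untreated
  -> R2 @ bar 6 tick 0 v(0, 1): G3/B3 M3 -> A3/E4 P5 similar
  -> R2 @ bar 8 tick 0 v(0, 1): C4/E4 M3 -> E4/B4 P5 similar
  -> R7 @ bar 10 tick 0 v(0,): E4->F3 leap 11st
  -> R2 @ bar 11 tick 0 v(0, 1): F3/D4 M6 -> G3/G4 P8 similar

(2, 0, R4, (0, 1))
(6, 0, R2, (0, 1))
(8, 0, R2, (0, 1))
(10, 0, R7, (0,))
(11, 0, R2, (0, 1))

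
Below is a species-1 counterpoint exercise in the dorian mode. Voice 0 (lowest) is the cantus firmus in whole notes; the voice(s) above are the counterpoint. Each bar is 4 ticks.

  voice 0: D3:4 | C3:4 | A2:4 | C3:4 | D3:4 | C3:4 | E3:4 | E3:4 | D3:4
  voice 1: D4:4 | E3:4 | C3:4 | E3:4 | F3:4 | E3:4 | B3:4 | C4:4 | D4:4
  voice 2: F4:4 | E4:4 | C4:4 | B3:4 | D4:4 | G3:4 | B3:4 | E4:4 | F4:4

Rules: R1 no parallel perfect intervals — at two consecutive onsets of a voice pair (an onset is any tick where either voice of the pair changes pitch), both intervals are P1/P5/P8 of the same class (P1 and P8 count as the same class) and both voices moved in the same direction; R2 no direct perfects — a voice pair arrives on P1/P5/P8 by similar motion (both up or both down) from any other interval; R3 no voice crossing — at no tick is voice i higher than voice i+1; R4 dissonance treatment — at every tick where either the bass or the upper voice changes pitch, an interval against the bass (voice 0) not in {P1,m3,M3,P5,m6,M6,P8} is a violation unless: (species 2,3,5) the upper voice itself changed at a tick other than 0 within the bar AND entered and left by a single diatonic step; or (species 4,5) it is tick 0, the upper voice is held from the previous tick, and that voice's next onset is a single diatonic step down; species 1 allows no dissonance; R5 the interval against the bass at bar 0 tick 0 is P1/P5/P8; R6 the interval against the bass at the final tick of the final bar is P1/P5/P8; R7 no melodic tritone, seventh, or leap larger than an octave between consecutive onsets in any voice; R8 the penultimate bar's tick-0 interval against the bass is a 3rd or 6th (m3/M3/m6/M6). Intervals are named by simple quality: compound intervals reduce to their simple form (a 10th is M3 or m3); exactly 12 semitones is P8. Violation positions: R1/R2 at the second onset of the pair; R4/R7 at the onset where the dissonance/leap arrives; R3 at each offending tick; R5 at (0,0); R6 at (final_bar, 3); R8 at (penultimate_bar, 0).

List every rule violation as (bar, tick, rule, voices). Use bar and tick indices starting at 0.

(0, 0, R5, (0, 2))
(1, 0, R2, (1, 2))
(1, 0, R7, (1,))
(2, 0, R1, (1, 2))
(3, 0, R4, (0, 2))
(4, 0, R2, (0, 2))
(5, 0, R2, (0, 2))
(6, 0, R1, (0, 2))
(6, 0, R2, (0, 1))
(6, 0, R2, (1, 2))
(7, 0, R8, (0, 2))
(8, 3, R6, (0, 2))

bar 0: v0=D3 v1=D4 v2=F4 downbeat m3
bar 1: v0=C3 v1=E3 v2=E4 downbeat M3
bar 2: v0=A2 v1=C3 v2=C4 downbeat m3
bar 3: v0=C3 v1=E3 v2=B3 downbeat M7
bar 4: v0=D3 v1=F3 v2=D4 downbeat P8
bar 5: v0=C3 v1=E3 v2=G3 downbeat P5
bar 6: v0=E3 v1=B3 v2=B3 downbeat P5
bar 7: v0=E3 v1=C4 v2=E4 downbeat P8
bar 8: v0=D3 v1=D4 v2=F4 downbeat m3
  -> R5 @ bar 0 tick 0 v(0, 2): opens on m3
  -> R2 @ bar 1 tick 0 v(1, 2): D4/F4 m3 -> E3/E4 P8 similar
  -> R7 @ bar 1 tick 0 v(1,): D4->E3 leap 10st
  -> R1 @ bar 2 tick 0 v(1, 2): E3/E4 P8 -> C3/C4 P8 similar
  -> R4 @ bar 3 tick 0 v(0, 2): C3/B3 M7 untreated
  -> R2 @ bar 4 tick 0 v(0, 2): C3/B3 M7 -> D3/D4 P8 similar
  -> R2 @ bar 5 tick 0 v(0, 2): D3/D4 P8 -> C3/G3 P5 similar
  -> R1 @ bar 6 tick 0 v(0, 2): C3/G3 P5 -> E3/B3 P5 similar
  -> R2 @ bar 6 tick 0 v(0, 1): C3/E3 M3 -> E3/B3 P5 similar
  -> R2 @ bar 6 tick 0 v(1, 2): E3/G3 m3 -> B3/B3 P1 similar
  -> R8 @ bar 7 tick 0 v(0, 2): penult P8 not 3rd/6th
  -> R6 @ bar 8 tick 3 v(0, 2): closes on m3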